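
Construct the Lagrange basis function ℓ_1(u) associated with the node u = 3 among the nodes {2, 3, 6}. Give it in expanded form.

ℓ_1(u) = (u - 2)(u - 6) / [(1)·(-3)]
       = (u^2 - 8u + 12) / (-3)

ℓ_1(u) = -(1/3)u^2 + (8/3)u - 4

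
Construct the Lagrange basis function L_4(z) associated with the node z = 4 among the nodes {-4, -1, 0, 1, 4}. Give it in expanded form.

L_4(z) = (z + 4)(z + 1)z(z - 1) / [(8)·(5)·(4)·(3)]
       = (z^4 + 4z^3 - z^2 - 4z) / (480)

L_4(z) = (1/480)z^4 + (1/120)z^3 - (1/480)z^2 - (1/120)z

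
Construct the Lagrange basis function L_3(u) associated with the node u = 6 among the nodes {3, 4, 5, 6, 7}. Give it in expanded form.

L_3(u) = -(1/6)u^4 + (19/6)u^3 - (131/6)u^2 + (389/6)u - 70

L_3(u) = (u - 3)(u - 4)(u - 5)(u - 7) / [(3)·(2)·(1)·(-1)]
       = (u^4 - 19u^3 + 131u^2 - 389u + 420) / (-6)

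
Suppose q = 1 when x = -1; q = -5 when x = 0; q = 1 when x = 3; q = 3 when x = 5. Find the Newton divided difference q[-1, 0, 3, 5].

-11/30

q[-1,0] = (-5 - 1) / (0 - (-1)) = -6
q[0,3] = (1 - (-5)) / (3 - 0) = 2
q[3,5] = (3 - 1) / (5 - 3) = 1
q[-1,0,3] = (2 - (-6)) / (3 - (-1)) = 2
q[0,3,5] = (1 - 2) / (5 - 0) = -1/5
q[-1,0,3,5] = (-1/5 - 2) / (5 - (-1)) = -11/30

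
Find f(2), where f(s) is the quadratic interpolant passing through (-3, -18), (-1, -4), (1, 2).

Evaluate each Lagrange basis at s = 2:
L_0(2) = (3)·(1)/[(-2)·(-4)] = 3/8
L_1(2) = (5)·(1)/[(2)·(-2)] = -5/4
L_2(2) = (5)·(3)/[(4)·(2)] = 15/8
Sum: (-18)·(3/8) + (-4)·(-5/4) + 2·(15/8) = 2

2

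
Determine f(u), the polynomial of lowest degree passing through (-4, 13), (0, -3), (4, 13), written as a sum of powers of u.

f(u) = u^2 - 3

Newton's divided differences:
f[-4,0] = (-3 - 13) / (0 - (-4)) = -4
f[0,4] = (13 - (-3)) / (4 - 0) = 4
f[-4,0,4] = (4 - (-4)) / (4 - (-4)) = 1
f(u) = 13 + (-4)·(u + 4) + 1·(u + 4)u
Expanding: f(u) = u^2 - 3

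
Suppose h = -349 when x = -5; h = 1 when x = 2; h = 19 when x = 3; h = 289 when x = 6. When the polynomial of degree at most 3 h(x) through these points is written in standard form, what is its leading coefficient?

The leading coefficient equals the top divided difference h[-5,2,3,6].
h[-5,2] = (1 - (-349)) / (2 - (-5)) = 50
h[2,3] = (19 - 1) / (3 - 2) = 18
h[3,6] = (289 - 19) / (6 - 3) = 90
h[-5,2,3] = (18 - 50) / (3 - (-5)) = -4
h[2,3,6] = (90 - 18) / (6 - 2) = 18
h[-5,2,3,6] = (18 - (-4)) / (6 - (-5)) = 2

2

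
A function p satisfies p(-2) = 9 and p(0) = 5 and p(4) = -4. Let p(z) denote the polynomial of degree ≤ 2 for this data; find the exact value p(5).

Evaluate each Lagrange basis at z = 5:
L_0(5) = (5)·(1)/[(-2)·(-6)] = 5/12
L_1(5) = (7)·(1)/[(2)·(-4)] = -7/8
L_2(5) = (7)·(5)/[(6)·(4)] = 35/24
Sum: 9·(5/12) + 5·(-7/8) + (-4)·(35/24) = -155/24

-155/24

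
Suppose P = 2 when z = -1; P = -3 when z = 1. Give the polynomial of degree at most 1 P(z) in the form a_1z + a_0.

P(z) = -(5/2)z - 1/2

Build the Lagrange basis polynomials:
L_0(z) = (z - 1) / [-2] = -(1/2)z + 1/2
L_1(z) = (z + 1) / [2] = (1/2)z + 1/2
P(z) = 2·L_0 + (-3)·L_1
  2·L_0(z) = -z + 1
  (-3)·L_1(z) = -(3/2)z - 3/2
Adding term by term: -(5/2)z - 1/2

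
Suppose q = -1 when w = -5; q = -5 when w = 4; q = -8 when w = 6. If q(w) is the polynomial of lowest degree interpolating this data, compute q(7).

-323/33

Evaluate each Lagrange basis at w = 7:
L_0(7) = (3)·(1)/[(-9)·(-11)] = 1/33
L_1(7) = (12)·(1)/[(9)·(-2)] = -2/3
L_2(7) = (12)·(3)/[(11)·(2)] = 18/11
Sum: (-1)·(1/33) + (-5)·(-2/3) + (-8)·(18/11) = -323/33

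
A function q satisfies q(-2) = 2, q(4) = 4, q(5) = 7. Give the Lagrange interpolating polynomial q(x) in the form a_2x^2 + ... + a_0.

L_0(x) = (x - 4)(x - 5) / [42] = (1/42)x^2 - (3/14)x + 10/21
L_1(x) = (x + 2)(x - 5) / [-6] = -(1/6)x^2 + (1/2)x + 5/3
L_2(x) = (x + 2)(x - 4) / [7] = (1/7)x^2 - (2/7)x - 8/7
q(x) = 2·L_0 + 4·L_1 + 7·L_2
  2·L_0(x) = (1/21)x^2 - (3/7)x + 20/21
  4·L_1(x) = -(2/3)x^2 + 2x + 20/3
  7·L_2(x) = x^2 - 2x - 8
Adding term by term: (8/21)x^2 - (3/7)x - 8/21

q(x) = (8/21)x^2 - (3/7)x - 8/21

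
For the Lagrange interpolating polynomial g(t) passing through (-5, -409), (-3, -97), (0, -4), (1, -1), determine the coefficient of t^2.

-1

Build the Lagrange basis polynomials:
L_0(t) = (t + 3)t(t - 1) / [-60] = -(1/60)t^3 - (1/30)t^2 + (1/20)t
L_1(t) = (t + 5)t(t - 1) / [24] = (1/24)t^3 + (1/6)t^2 - (5/24)t
L_2(t) = (t + 5)(t + 3)(t - 1) / [-15] = -(1/15)t^3 - (7/15)t^2 - (7/15)t + 1
L_3(t) = (t + 5)(t + 3)t / [24] = (1/24)t^3 + (1/3)t^2 + (5/8)t
g(t) = (-409)·L_0 + (-97)·L_1 + (-4)·L_2 + (-1)·L_3
Only the coefficient of t^2 is needed; take it from each L_i and combine:
(-409)·(-1/30) + (-97)·(1/6) + (-4)·(-7/15) + (-1)·(1/3) = -1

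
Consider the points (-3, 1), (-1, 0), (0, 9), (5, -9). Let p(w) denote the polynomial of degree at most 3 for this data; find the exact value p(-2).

-239/60

Evaluate each Lagrange basis at w = -2:
L_0(-2) = (-1)·(-2)·(-7)/[(-2)·(-3)·(-8)] = 7/24
L_1(-2) = (1)·(-2)·(-7)/[(2)·(-1)·(-6)] = 7/6
L_2(-2) = (1)·(-1)·(-7)/[(3)·(1)·(-5)] = -7/15
L_3(-2) = (1)·(-1)·(-2)/[(8)·(6)·(5)] = 1/120
Sum: 1·(7/24) + 0 + 9·(-7/15) + (-9)·(1/120) = -239/60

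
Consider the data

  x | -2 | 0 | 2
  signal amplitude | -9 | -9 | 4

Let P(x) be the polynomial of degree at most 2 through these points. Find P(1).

-33/8

Evaluate each Lagrange basis at x = 1:
L_0(1) = (1)·(-1)/[(-2)·(-4)] = -1/8
L_1(1) = (3)·(-1)/[(2)·(-2)] = 3/4
L_2(1) = (3)·(1)/[(4)·(2)] = 3/8
Sum: (-9)·(-1/8) + (-9)·(3/4) + 4·(3/8) = -33/8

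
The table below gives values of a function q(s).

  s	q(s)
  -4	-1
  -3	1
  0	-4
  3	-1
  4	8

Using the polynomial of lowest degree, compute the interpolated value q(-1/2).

Using Newton's divided-difference form:
q[-4,-3] = (1 - (-1)) / (-3 - (-4)) = 2
q[-3,0] = (-4 - 1) / (0 - (-3)) = -5/3
q[0,3] = (-1 - (-4)) / (3 - 0) = 1
q[3,4] = (8 - (-1)) / (4 - 3) = 9
q[-4,-3,0] = (-5/3 - 2) / (0 - (-4)) = -11/12
q[-3,0,3] = (1 - (-5/3)) / (3 - (-3)) = 4/9
q[0,3,4] = (9 - 1) / (4 - 0) = 2
q[-4,-3,0,3] = (4/9 - (-11/12)) / (3 - (-4)) = 7/36
q[-3,0,3,4] = (2 - 4/9) / (4 - (-3)) = 2/9
q[-4,-3,0,3,4] = (2/9 - 7/36) / (4 - (-4)) = 1/288
q(-1/2) = -1 + 2·(7/2) + (-11/12)·(7/2)·(5/2) + (7/36)·(7/2)·(5/2)·(-1/2) + (1/288)·(7/2)·(5/2)·(-1/2)·(-7/2) = -1443/512

-1443/512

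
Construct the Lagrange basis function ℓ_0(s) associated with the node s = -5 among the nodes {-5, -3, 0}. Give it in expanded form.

ℓ_0(s) = (s + 3)s / [(-2)·(-5)]
       = (s^2 + 3s) / (10)

ℓ_0(s) = (1/10)s^2 + (3/10)s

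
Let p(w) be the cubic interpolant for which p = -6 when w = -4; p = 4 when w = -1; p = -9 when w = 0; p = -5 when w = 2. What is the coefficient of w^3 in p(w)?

L_0(w) = (w + 1)w(w - 2) / [-72] = -(1/72)w^3 + (1/72)w^2 + (1/36)w
L_1(w) = (w + 4)w(w - 2) / [9] = (1/9)w^3 + (2/9)w^2 - (8/9)w
L_2(w) = (w + 4)(w + 1)(w - 2) / [-8] = -(1/8)w^3 - (3/8)w^2 + (3/4)w + 1
L_3(w) = (w + 4)(w + 1)w / [36] = (1/36)w^3 + (5/36)w^2 + (1/9)w
p(w) = (-6)·L_0 + 4·L_1 + (-9)·L_2 + (-5)·L_3
Only the coefficient of w^3 is needed; take it from each L_i and combine:
(-6)·(-1/72) + 4·(1/9) + (-9)·(-1/8) + (-5)·(1/36) = 109/72

109/72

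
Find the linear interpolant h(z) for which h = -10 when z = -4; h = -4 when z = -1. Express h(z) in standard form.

h(z) = 2z - 2

L_0(z) = (z + 1) / [-3] = -(1/3)z - 1/3
L_1(z) = (z + 4) / [3] = (1/3)z + 4/3
h(z) = (-10)·L_0 + (-4)·L_1
  (-10)·L_0(z) = (10/3)z + 10/3
  (-4)·L_1(z) = -(4/3)z - 16/3
Adding term by term: 2z - 2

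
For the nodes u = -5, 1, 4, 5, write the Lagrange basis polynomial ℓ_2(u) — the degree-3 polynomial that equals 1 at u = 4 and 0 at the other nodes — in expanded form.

ℓ_2(u) = (u + 5)(u - 1)(u - 5) / [(9)·(3)·(-1)]
       = (u^3 - u^2 - 25u + 25) / (-27)

ℓ_2(u) = -(1/27)u^3 + (1/27)u^2 + (25/27)u - 25/27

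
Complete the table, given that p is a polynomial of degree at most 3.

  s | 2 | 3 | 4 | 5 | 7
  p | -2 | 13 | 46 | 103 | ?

313

The 4 known values determine p uniquely (degree ≤ 3).
L_0(7) = (4)·(3)·(2)/[(-1)·(-2)·(-3)] = -4
L_1(7) = (5)·(3)·(2)/[(1)·(-1)·(-2)] = 15
L_2(7) = (5)·(4)·(2)/[(2)·(1)·(-1)] = -20
L_3(7) = (5)·(4)·(3)/[(3)·(2)·(1)] = 10
Sum: (-2)·(-4) + 13·(15) + 46·(-20) + 103·(10) = 313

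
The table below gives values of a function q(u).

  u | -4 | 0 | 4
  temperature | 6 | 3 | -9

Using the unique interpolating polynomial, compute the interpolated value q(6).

Evaluate each Lagrange basis at u = 6:
L_0(6) = (6)·(2)/[(-4)·(-8)] = 3/8
L_1(6) = (10)·(2)/[(4)·(-4)] = -5/4
L_2(6) = (10)·(6)/[(8)·(4)] = 15/8
Sum: 6·(3/8) + 3·(-5/4) + (-9)·(15/8) = -147/8

-147/8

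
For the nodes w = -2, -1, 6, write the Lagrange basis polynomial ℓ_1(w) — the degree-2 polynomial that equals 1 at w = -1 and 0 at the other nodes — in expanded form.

ℓ_1(w) = (w + 2)(w - 6) / [(1)·(-7)]
       = (w^2 - 4w - 12) / (-7)

ℓ_1(w) = -(1/7)w^2 + (4/7)w + 12/7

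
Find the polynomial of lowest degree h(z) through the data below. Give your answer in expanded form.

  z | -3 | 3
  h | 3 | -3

Build the Lagrange basis polynomials:
L_0(z) = (z - 3) / [-6] = -(1/6)z + 1/2
L_1(z) = (z + 3) / [6] = (1/6)z + 1/2
h(z) = 3·L_0 + (-3)·L_1
  3·L_0(z) = -(1/2)z + 3/2
  (-3)·L_1(z) = -(1/2)z - 3/2
Adding term by term: -z

h(z) = -z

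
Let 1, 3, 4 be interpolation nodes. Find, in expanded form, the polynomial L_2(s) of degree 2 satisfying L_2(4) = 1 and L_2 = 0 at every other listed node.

L_2(s) = (1/3)s^2 - (4/3)s + 1

L_2(s) = (s - 1)(s - 3) / [(3)·(1)]
       = (s^2 - 4s + 3) / (3)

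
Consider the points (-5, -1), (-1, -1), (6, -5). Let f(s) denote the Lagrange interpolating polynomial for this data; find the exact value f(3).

Evaluate each Lagrange basis at s = 3:
L_0(3) = (4)·(-3)/[(-4)·(-11)] = -3/11
L_1(3) = (8)·(-3)/[(4)·(-7)] = 6/7
L_2(3) = (8)·(4)/[(11)·(7)] = 32/77
Sum: (-1)·(-3/11) + (-1)·(6/7) + (-5)·(32/77) = -205/77

-205/77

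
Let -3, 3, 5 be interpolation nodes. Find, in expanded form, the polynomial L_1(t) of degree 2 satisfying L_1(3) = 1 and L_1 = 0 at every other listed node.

L_1(t) = (t + 3)(t - 5) / [(6)·(-2)]
       = (t^2 - 2t - 15) / (-12)

L_1(t) = -(1/12)t^2 + (1/6)t + 5/4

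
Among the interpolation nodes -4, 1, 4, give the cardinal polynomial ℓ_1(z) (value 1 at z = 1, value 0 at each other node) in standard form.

ℓ_1(z) = -(1/15)z^2 + 16/15

ℓ_1(z) = (z + 4)(z - 4) / [(5)·(-3)]
       = (z^2 - 16) / (-15)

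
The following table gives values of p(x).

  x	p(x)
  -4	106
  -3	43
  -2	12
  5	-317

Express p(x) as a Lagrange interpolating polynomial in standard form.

L_0(x) = (x + 3)(x + 2)(x - 5) / [-18] = -(1/18)x^3 + (19/18)x + 5/3
L_1(x) = (x + 4)(x + 2)(x - 5) / [8] = (1/8)x^3 + (1/8)x^2 - (11/4)x - 5
L_2(x) = (x + 4)(x + 3)(x - 5) / [-14] = -(1/14)x^3 - (1/7)x^2 + (23/14)x + 30/7
L_3(x) = (x + 4)(x + 3)(x + 2) / [504] = (1/504)x^3 + (1/56)x^2 + (13/252)x + 1/21
p(x) = 106·L_0 + 43·L_1 + 12·L_2 + (-317)·L_3
  106·L_0(x) = -(53/9)x^3 + (1007/9)x + 530/3
  43·L_1(x) = (43/8)x^3 + (43/8)x^2 - (473/4)x - 215
  12·L_2(x) = -(6/7)x^3 - (12/7)x^2 + (138/7)x + 360/7
  (-317)·L_3(x) = -(317/504)x^3 - (317/56)x^2 - (4121/252)x - 317/21
Adding term by term: -2x^3 - 2x^2 - 3x - 2

p(x) = -2x^3 - 2x^2 - 3x - 2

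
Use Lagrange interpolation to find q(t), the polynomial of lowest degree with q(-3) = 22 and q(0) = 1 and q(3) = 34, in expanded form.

q(t) = 3t^2 + 2t + 1

L_0(t) = t(t - 3) / [18] = (1/18)t^2 - (1/6)t
L_1(t) = (t + 3)(t - 3) / [-9] = -(1/9)t^2 + 1
L_2(t) = (t + 3)t / [18] = (1/18)t^2 + (1/6)t
q(t) = 22·L_0 + 1·L_1 + 34·L_2
  22·L_0(t) = (11/9)t^2 - (11/3)t
  1·L_1(t) = -(1/9)t^2 + 1
  34·L_2(t) = (17/9)t^2 + (17/3)t
Adding term by term: 3t^2 + 2t + 1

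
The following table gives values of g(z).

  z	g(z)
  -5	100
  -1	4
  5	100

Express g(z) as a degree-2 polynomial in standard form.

Build the Lagrange basis polynomials:
L_0(z) = (z + 1)(z - 5) / [40] = (1/40)z^2 - (1/10)z - 1/8
L_1(z) = (z + 5)(z - 5) / [-24] = -(1/24)z^2 + 25/24
L_2(z) = (z + 5)(z + 1) / [60] = (1/60)z^2 + (1/10)z + 1/12
g(z) = 100·L_0 + 4·L_1 + 100·L_2
  100·L_0(z) = (5/2)z^2 - 10z - 25/2
  4·L_1(z) = -(1/6)z^2 + 25/6
  100·L_2(z) = (5/3)z^2 + 10z + 25/3
Adding term by term: 4z^2

g(z) = 4z^2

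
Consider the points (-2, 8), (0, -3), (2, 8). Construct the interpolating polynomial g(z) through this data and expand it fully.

g(z) = (11/4)z^2 - 3

Build the Lagrange basis polynomials:
L_0(z) = z(z - 2) / [8] = (1/8)z^2 - (1/4)z
L_1(z) = (z + 2)(z - 2) / [-4] = -(1/4)z^2 + 1
L_2(z) = (z + 2)z / [8] = (1/8)z^2 + (1/4)z
g(z) = 8·L_0 + (-3)·L_1 + 8·L_2
  8·L_0(z) = z^2 - 2z
  (-3)·L_1(z) = (3/4)z^2 - 3
  8·L_2(z) = z^2 + 2z
Adding term by term: (11/4)z^2 - 3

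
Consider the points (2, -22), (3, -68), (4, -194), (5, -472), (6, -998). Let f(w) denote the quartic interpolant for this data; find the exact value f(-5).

Evaluate each Lagrange basis at w = -5:
L_0(-5) = (-8)·(-9)·(-10)·(-11)/[(-1)·(-2)·(-3)·(-4)] = 330
L_1(-5) = (-7)·(-9)·(-10)·(-11)/[(1)·(-1)·(-2)·(-3)] = -1155
L_2(-5) = (-7)·(-8)·(-10)·(-11)/[(2)·(1)·(-1)·(-2)] = 1540
L_3(-5) = (-7)·(-8)·(-9)·(-11)/[(3)·(2)·(1)·(-1)] = -924
L_4(-5) = (-7)·(-8)·(-9)·(-10)/[(4)·(3)·(2)·(1)] = 210
Sum: (-22)·(330) + (-68)·(-1155) + (-194)·(1540) + (-472)·(-924) + (-998)·(210) = -932

-932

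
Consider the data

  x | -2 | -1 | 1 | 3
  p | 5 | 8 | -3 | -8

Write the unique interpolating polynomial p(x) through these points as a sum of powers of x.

Build the Lagrange basis polynomials:
L_0(x) = (x + 1)(x - 1)(x - 3) / [-15] = -(1/15)x^3 + (1/5)x^2 + (1/15)x - 1/5
L_1(x) = (x + 2)(x - 1)(x - 3) / [8] = (1/8)x^3 - (1/4)x^2 - (5/8)x + 3/4
L_2(x) = (x + 2)(x + 1)(x - 3) / [-12] = -(1/12)x^3 + (7/12)x + 1/2
L_3(x) = (x + 2)(x + 1)(x - 1) / [40] = (1/40)x^3 + (1/20)x^2 - (1/40)x - 1/20
p(x) = 5·L_0 + 8·L_1 + (-3)·L_2 + (-8)·L_3
  5·L_0(x) = -(1/3)x^3 + x^2 + (1/3)x - 1
  8·L_1(x) = x^3 - 2x^2 - 5x + 6
  (-3)·L_2(x) = (1/4)x^3 - (7/4)x - 3/2
  (-8)·L_3(x) = -(1/5)x^3 - (2/5)x^2 + (1/5)x + 2/5
Adding term by term: (43/60)x^3 - (7/5)x^2 - (373/60)x + 39/10

p(x) = (43/60)x^3 - (7/5)x^2 - (373/60)x + 39/10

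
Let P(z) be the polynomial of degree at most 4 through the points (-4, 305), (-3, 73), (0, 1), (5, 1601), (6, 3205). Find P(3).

Evaluate each Lagrange basis at z = 3:
L_0(3) = (6)·(3)·(-2)·(-3)/[(-1)·(-4)·(-9)·(-10)] = 3/10
L_1(3) = (7)·(3)·(-2)·(-3)/[(1)·(-3)·(-8)·(-9)] = -7/12
L_2(3) = (7)·(6)·(-2)·(-3)/[(4)·(3)·(-5)·(-6)] = 7/10
L_3(3) = (7)·(6)·(3)·(-3)/[(9)·(8)·(5)·(-1)] = 21/20
L_4(3) = (7)·(6)·(3)·(-2)/[(10)·(9)·(6)·(1)] = -7/15
Sum: 305·(3/10) + 73·(-7/12) + 1·(7/10) + 1601·(21/20) + 3205·(-7/15) = 235

235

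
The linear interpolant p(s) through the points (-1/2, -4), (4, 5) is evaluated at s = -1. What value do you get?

L_0(-1) = (-5)/[(-9/2)] = 10/9
L_1(-1) = (-1/2)/[(9/2)] = -1/9
Sum: (-4)·(10/9) + 5·(-1/9) = -5

-5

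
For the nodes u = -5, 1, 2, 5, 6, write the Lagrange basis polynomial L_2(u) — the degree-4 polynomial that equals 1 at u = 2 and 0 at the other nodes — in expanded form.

L_2(u) = (u + 5)(u - 1)(u - 5)(u - 6) / [(7)·(1)·(-3)·(-4)]
       = (u^4 - 7u^3 - 19u^2 + 175u - 150) / (84)

L_2(u) = (1/84)u^4 - (1/12)u^3 - (19/84)u^2 + (25/12)u - 25/14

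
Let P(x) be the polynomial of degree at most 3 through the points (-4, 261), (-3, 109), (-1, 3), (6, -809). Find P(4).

Using Newton's divided-difference form:
P[-4,-3] = (109 - 261) / (-3 - (-4)) = -152
P[-3,-1] = (3 - 109) / (-1 - (-3)) = -53
P[-1,6] = (-809 - 3) / (6 - (-1)) = -116
P[-4,-3,-1] = (-53 - (-152)) / (-1 - (-4)) = 33
P[-3,-1,6] = (-116 - (-53)) / (6 - (-3)) = -7
P[-4,-3,-1,6] = (-7 - 33) / (6 - (-4)) = -4
P(4) = 261 + (-152)·(8) + 33·(8)·(7) + (-4)·(8)·(7)·(5) = -227

-227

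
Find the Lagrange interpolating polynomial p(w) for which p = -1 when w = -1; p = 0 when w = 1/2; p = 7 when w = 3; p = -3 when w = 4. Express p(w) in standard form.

Build the Lagrange basis polynomials:
L_0(w) = (w - 1/2)(w - 3)(w - 4) / [-30] = -(1/30)w^3 + (1/4)w^2 - (31/60)w + 1/5
L_1(w) = (w + 1)(w - 3)(w - 4) / [105/8] = (8/105)w^3 - (16/35)w^2 + (8/21)w + 32/35
L_2(w) = (w + 1)(w - 1/2)(w - 4) / [-10] = -(1/10)w^3 + (7/20)w^2 + (1/4)w - 1/5
L_3(w) = (w + 1)(w - 1/2)(w - 3) / [35/2] = (2/35)w^3 - (1/7)w^2 - (4/35)w + 3/35
p(w) = (-1)·L_0 + 0·L_1 + 7·L_2 + (-3)·L_3
  (-1)·L_0(w) = (1/30)w^3 - (1/4)w^2 + (31/60)w - 1/5
  0·L_1(w) = 0
  7·L_2(w) = -(7/10)w^3 + (49/20)w^2 + (7/4)w - 7/5
  (-3)·L_3(w) = -(6/35)w^3 + (3/7)w^2 + (12/35)w - 9/35
Adding term by term: -(88/105)w^3 + (92/35)w^2 + (274/105)w - 13/7

p(w) = -(88/105)w^3 + (92/35)w^2 + (274/105)w - 13/7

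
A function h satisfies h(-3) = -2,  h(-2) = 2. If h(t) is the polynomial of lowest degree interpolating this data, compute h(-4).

Evaluate each Lagrange basis at t = -4:
L_0(-4) = (-2)/[(-1)] = 2
L_1(-4) = (-1)/[(1)] = -1
Sum: (-2)·(2) + 2·(-1) = -6

-6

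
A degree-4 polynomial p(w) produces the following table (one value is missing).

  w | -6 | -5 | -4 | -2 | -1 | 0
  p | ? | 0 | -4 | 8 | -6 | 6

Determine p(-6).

90

The 5 known values determine p uniquely (degree ≤ 4).
Evaluate each Lagrange basis at w = -6:
L_0(-6) = (-2)·(-4)·(-5)·(-6)/[(-1)·(-3)·(-4)·(-5)] = 4
L_1(-6) = (-1)·(-4)·(-5)·(-6)/[(1)·(-2)·(-3)·(-4)] = -5
L_2(-6) = (-1)·(-2)·(-5)·(-6)/[(3)·(2)·(-1)·(-2)] = 5
L_3(-6) = (-1)·(-2)·(-4)·(-6)/[(4)·(3)·(1)·(-1)] = -4
L_4(-6) = (-1)·(-2)·(-4)·(-5)/[(5)·(4)·(2)·(1)] = 1
Sum: 0 + (-4)·(-5) + 8·(5) + (-6)·(-4) + 6·(1) = 90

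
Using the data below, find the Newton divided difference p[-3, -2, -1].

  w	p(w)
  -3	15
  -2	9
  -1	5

1

p[-3,-2] = (9 - 15) / (-2 - (-3)) = -6
p[-2,-1] = (5 - 9) / (-1 - (-2)) = -4
p[-3,-2,-1] = (-4 - (-6)) / (-1 - (-3)) = 1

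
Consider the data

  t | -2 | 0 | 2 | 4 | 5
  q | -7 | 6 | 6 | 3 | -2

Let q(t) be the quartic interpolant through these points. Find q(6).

-459/35

Evaluate each Lagrange basis at t = 6:
L_0(6) = (6)·(4)·(2)·(1)/[(-2)·(-4)·(-6)·(-7)] = 1/7
L_1(6) = (8)·(4)·(2)·(1)/[(2)·(-2)·(-4)·(-5)] = -4/5
L_2(6) = (8)·(6)·(2)·(1)/[(4)·(2)·(-2)·(-3)] = 2
L_3(6) = (8)·(6)·(4)·(1)/[(6)·(4)·(2)·(-1)] = -4
L_4(6) = (8)·(6)·(4)·(2)/[(7)·(5)·(3)·(1)] = 128/35
Sum: (-7)·(1/7) + 6·(-4/5) + 6·(2) + 3·(-4) + (-2)·(128/35) = -459/35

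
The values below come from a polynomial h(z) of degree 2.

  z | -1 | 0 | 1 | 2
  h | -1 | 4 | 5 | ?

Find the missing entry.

2

The 3 known values determine h uniquely (degree ≤ 2).
Evaluate each Lagrange basis at z = 2:
L_0(2) = (2)·(1)/[(-1)·(-2)] = 1
L_1(2) = (3)·(1)/[(1)·(-1)] = -3
L_2(2) = (3)·(2)/[(2)·(1)] = 3
Sum: (-1)·(1) + 4·(-3) + 5·(3) = 2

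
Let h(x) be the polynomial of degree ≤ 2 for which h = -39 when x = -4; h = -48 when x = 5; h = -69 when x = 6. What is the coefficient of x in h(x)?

1

Build the Lagrange basis polynomials:
L_0(x) = (x - 5)(x - 6) / [90] = (1/90)x^2 - (11/90)x + 1/3
L_1(x) = (x + 4)(x - 6) / [-9] = -(1/9)x^2 + (2/9)x + 8/3
L_2(x) = (x + 4)(x - 5) / [10] = (1/10)x^2 - (1/10)x - 2
h(x) = (-39)·L_0 + (-48)·L_1 + (-69)·L_2
Only the coefficient of x is needed; take it from each L_i and combine:
(-39)·(-11/90) + (-48)·(2/9) + (-69)·(-1/10) = 1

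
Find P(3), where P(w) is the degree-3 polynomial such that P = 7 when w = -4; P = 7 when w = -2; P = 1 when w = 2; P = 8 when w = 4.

L_0(3) = (5)·(1)·(-1)/[(-2)·(-6)·(-8)] = 5/96
L_1(3) = (7)·(1)·(-1)/[(2)·(-4)·(-6)] = -7/48
L_2(3) = (7)·(5)·(-1)/[(6)·(4)·(-2)] = 35/48
L_3(3) = (7)·(5)·(1)/[(8)·(6)·(2)] = 35/96
Sum: 7·(5/96) + 7·(-7/48) + 1·(35/48) + 8·(35/96) = 287/96

287/96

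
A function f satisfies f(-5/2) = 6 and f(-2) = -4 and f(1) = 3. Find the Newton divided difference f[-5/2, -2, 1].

134/21

f[-5/2,-2] = (-4 - 6) / (-2 - (-5/2)) = -20
f[-2,1] = (3 - (-4)) / (1 - (-2)) = 7/3
f[-5/2,-2,1] = (7/3 - (-20)) / (1 - (-5/2)) = 134/21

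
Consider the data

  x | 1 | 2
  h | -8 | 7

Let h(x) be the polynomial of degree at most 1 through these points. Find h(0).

-23

Evaluate each Lagrange basis at x = 0:
L_0(0) = (-2)/[(-1)] = 2
L_1(0) = (-1)/[(1)] = -1
Sum: (-8)·(2) + 7·(-1) = -23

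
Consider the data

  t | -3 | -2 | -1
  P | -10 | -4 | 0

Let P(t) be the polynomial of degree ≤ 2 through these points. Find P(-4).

L_0(-4) = (-2)·(-3)/[(-1)·(-2)] = 3
L_1(-4) = (-1)·(-3)/[(1)·(-1)] = -3
L_2(-4) = (-1)·(-2)/[(2)·(1)] = 1
Sum: (-10)·(3) + (-4)·(-3) + 0 = -18

-18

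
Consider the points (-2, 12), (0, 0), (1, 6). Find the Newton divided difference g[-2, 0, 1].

g[-2,0] = (0 - 12) / (0 - (-2)) = -6
g[0,1] = (6 - 0) / (1 - 0) = 6
g[-2,0,1] = (6 - (-6)) / (1 - (-2)) = 4

4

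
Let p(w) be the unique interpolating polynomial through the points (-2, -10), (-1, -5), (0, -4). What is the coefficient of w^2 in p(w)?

The leading coefficient equals the top divided difference p[-2,-1,0].
p[-2,-1] = (-5 - (-10)) / (-1 - (-2)) = 5
p[-1,0] = (-4 - (-5)) / (0 - (-1)) = 1
p[-2,-1,0] = (1 - 5) / (0 - (-2)) = -2

-2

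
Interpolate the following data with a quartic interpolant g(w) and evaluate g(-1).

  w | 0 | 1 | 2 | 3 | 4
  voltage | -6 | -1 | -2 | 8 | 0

Using Newton's divided-difference form:
g[0,1] = (-1 - (-6)) / (1 - 0) = 5
g[1,2] = (-2 - (-1)) / (2 - 1) = -1
g[2,3] = (8 - (-2)) / (3 - 2) = 10
g[3,4] = (0 - 8) / (4 - 3) = -8
g[0,1,2] = (-1 - 5) / (2 - 0) = -3
g[1,2,3] = (10 - (-1)) / (3 - 1) = 11/2
g[2,3,4] = (-8 - 10) / (4 - 2) = -9
g[0,1,2,3] = (11/2 - (-3)) / (3 - 0) = 17/6
g[1,2,3,4] = (-9 - 11/2) / (4 - 1) = -29/6
g[0,1,2,3,4] = (-29/6 - 17/6) / (4 - 0) = -23/12
g(-1) = -6 + 5·(-1) + (-3)·(-1)·(-2) + (17/6)·(-1)·(-2)·(-3) + (-23/12)·(-1)·(-2)·(-3)·(-4) = -80

-80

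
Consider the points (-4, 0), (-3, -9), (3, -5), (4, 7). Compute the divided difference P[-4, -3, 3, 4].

P[-4,-3] = (-9 - 0) / (-3 - (-4)) = -9
P[-3,3] = (-5 - (-9)) / (3 - (-3)) = 2/3
P[3,4] = (7 - (-5)) / (4 - 3) = 12
P[-4,-3,3] = (2/3 - (-9)) / (3 - (-4)) = 29/21
P[-3,3,4] = (12 - 2/3) / (4 - (-3)) = 34/21
P[-4,-3,3,4] = (34/21 - 29/21) / (4 - (-4)) = 5/168

5/168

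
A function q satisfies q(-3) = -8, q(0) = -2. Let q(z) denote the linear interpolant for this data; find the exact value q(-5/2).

L_0(-5/2) = (-5/2)/[(-3)] = 5/6
L_1(-5/2) = (1/2)/[(3)] = 1/6
Sum: (-8)·(5/6) + (-2)·(1/6) = -7

-7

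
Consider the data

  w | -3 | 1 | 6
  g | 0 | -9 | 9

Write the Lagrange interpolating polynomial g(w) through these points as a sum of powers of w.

L_0(w) = (w - 1)(w - 6) / [36] = (1/36)w^2 - (7/36)w + 1/6
L_1(w) = (w + 3)(w - 6) / [-20] = -(1/20)w^2 + (3/20)w + 9/10
L_2(w) = (w + 3)(w - 1) / [45] = (1/45)w^2 + (2/45)w - 1/15
g(w) = 0·L_0 + (-9)·L_1 + 9·L_2
  0·L_0(w) = 0
  (-9)·L_1(w) = (9/20)w^2 - (27/20)w - 81/10
  9·L_2(w) = (1/5)w^2 + (2/5)w - 3/5
Adding term by term: (13/20)w^2 - (19/20)w - 87/10

g(w) = (13/20)w^2 - (19/20)w - 87/10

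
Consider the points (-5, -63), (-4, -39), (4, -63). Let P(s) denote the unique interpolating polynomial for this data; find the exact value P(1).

-9

L_0(1) = (5)·(-3)/[(-1)·(-9)] = -5/3
L_1(1) = (6)·(-3)/[(1)·(-8)] = 9/4
L_2(1) = (6)·(5)/[(9)·(8)] = 5/12
Sum: (-63)·(-5/3) + (-39)·(9/4) + (-63)·(5/12) = -9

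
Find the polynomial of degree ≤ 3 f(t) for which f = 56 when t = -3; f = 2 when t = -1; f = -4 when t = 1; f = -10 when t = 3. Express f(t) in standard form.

f(t) = -t^3 + 3t^2 - 2t - 4

Newton's divided differences:
f[-3,-1] = (2 - 56) / (-1 - (-3)) = -27
f[-1,1] = (-4 - 2) / (1 - (-1)) = -3
f[1,3] = (-10 - (-4)) / (3 - 1) = -3
f[-3,-1,1] = (-3 - (-27)) / (1 - (-3)) = 6
f[-1,1,3] = (-3 - (-3)) / (3 - (-1)) = 0
f[-3,-1,1,3] = (0 - 6) / (3 - (-3)) = -1
f(t) = 56 + (-27)·(t + 3) + 6·(t + 3)(t + 1) + (-1)·(t + 3)(t + 1)(t - 1)
Expanding: f(t) = -t^3 + 3t^2 - 2t - 4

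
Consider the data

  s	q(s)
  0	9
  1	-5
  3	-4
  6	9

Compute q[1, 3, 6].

23/30

q[1,3] = (-4 - (-5)) / (3 - 1) = 1/2
q[3,6] = (9 - (-4)) / (6 - 3) = 13/3
q[1,3,6] = (13/3 - 1/2) / (6 - 1) = 23/30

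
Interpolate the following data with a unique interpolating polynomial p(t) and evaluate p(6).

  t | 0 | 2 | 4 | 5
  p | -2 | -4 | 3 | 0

-63/5

Evaluate each Lagrange basis at t = 6:
L_0(6) = (4)·(2)·(1)/[(-2)·(-4)·(-5)] = -1/5
L_1(6) = (6)·(2)·(1)/[(2)·(-2)·(-3)] = 1
L_2(6) = (6)·(4)·(1)/[(4)·(2)·(-1)] = -3
L_3(6) = (6)·(4)·(2)/[(5)·(3)·(1)] = 16/5
Sum: (-2)·(-1/5) + (-4)·(1) + 3·(-3) + 0 = -63/5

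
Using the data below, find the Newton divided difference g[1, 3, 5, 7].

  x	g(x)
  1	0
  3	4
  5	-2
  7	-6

1/4

g[1,3] = (4 - 0) / (3 - 1) = 2
g[3,5] = (-2 - 4) / (5 - 3) = -3
g[5,7] = (-6 - (-2)) / (7 - 5) = -2
g[1,3,5] = (-3 - 2) / (5 - 1) = -5/4
g[3,5,7] = (-2 - (-3)) / (7 - 3) = 1/4
g[1,3,5,7] = (1/4 - (-5/4)) / (7 - 1) = 1/4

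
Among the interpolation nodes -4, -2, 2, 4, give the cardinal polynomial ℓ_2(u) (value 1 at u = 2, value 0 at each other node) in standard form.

ℓ_2(u) = -(1/48)u^3 - (1/24)u^2 + (1/3)u + 2/3

ℓ_2(u) = (u + 4)(u + 2)(u - 4) / [(6)·(4)·(-2)]
       = (u^3 + 2u^2 - 16u - 32) / (-48)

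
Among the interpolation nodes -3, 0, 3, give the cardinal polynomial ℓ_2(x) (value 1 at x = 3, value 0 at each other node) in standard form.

ℓ_2(x) = (x + 3)x / [(6)·(3)]
       = (x^2 + 3x) / (18)

ℓ_2(x) = (1/18)x^2 + (1/6)x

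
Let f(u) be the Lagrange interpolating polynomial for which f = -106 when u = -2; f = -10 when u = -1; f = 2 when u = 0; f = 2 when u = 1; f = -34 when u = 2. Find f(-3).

Evaluate each Lagrange basis at u = -3:
L_0(-3) = (-2)·(-3)·(-4)·(-5)/[(-1)·(-2)·(-3)·(-4)] = 5
L_1(-3) = (-1)·(-3)·(-4)·(-5)/[(1)·(-1)·(-2)·(-3)] = -10
L_2(-3) = (-1)·(-2)·(-4)·(-5)/[(2)·(1)·(-1)·(-2)] = 10
L_3(-3) = (-1)·(-2)·(-3)·(-5)/[(3)·(2)·(1)·(-1)] = -5
L_4(-3) = (-1)·(-2)·(-3)·(-4)/[(4)·(3)·(2)·(1)] = 1
Sum: (-106)·(5) + (-10)·(-10) + 2·(10) + 2·(-5) + (-34)·(1) = -454

-454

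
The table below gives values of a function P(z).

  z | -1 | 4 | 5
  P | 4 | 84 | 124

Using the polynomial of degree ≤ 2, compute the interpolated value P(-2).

12

Using Newton's divided-difference form:
P[-1,4] = (84 - 4) / (4 - (-1)) = 16
P[4,5] = (124 - 84) / (5 - 4) = 40
P[-1,4,5] = (40 - 16) / (5 - (-1)) = 4
P(-2) = 4 + 16·(-1) + 4·(-1)·(-6) = 12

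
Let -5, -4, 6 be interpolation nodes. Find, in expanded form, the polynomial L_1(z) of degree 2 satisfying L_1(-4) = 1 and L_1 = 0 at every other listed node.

L_1(z) = -(1/10)z^2 + (1/10)z + 3

L_1(z) = (z + 5)(z - 6) / [(1)·(-10)]
       = (z^2 - z - 30) / (-10)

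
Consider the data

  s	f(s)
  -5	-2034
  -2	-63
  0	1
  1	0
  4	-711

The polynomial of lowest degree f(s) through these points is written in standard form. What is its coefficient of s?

2

L_0(s) = (s + 2)s(s - 1)(s - 4) / [810] = (1/810)s^4 - (1/270)s^3 - (1/135)s^2 + (4/405)s
L_1(s) = (s + 5)s(s - 1)(s - 4) / [-108] = -(1/108)s^4 + (7/36)s^2 - (5/27)s
L_2(s) = (s + 5)(s + 2)(s - 1)(s - 4) / [40] = (1/40)s^4 + (1/20)s^3 - (21/40)s^2 - (11/20)s + 1
L_3(s) = (s + 5)(s + 2)s(s - 4) / [-54] = -(1/54)s^4 - (1/18)s^3 + (1/3)s^2 + (20/27)s
L_4(s) = (s + 5)(s + 2)s(s - 1) / [648] = (1/648)s^4 + (1/108)s^3 + (1/216)s^2 - (5/324)s
f(s) = (-2034)·L_0 + (-63)·L_1 + 1·L_2 + 0·L_3 + (-711)·L_4
Only the coefficient of s is needed; take it from each L_i and combine:
(-2034)·(4/405) + (-63)·(-5/27) + 1·(-11/20) + 0·(20/27) + (-711)·(-5/324) = 2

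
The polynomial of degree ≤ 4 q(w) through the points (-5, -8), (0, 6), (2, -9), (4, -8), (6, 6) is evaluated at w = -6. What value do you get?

Using Newton's divided-difference form:
q[-5,0] = (6 - (-8)) / (0 - (-5)) = 14/5
q[0,2] = (-9 - 6) / (2 - 0) = -15/2
q[2,4] = (-8 - (-9)) / (4 - 2) = 1/2
q[4,6] = (6 - (-8)) / (6 - 4) = 7
q[-5,0,2] = (-15/2 - 14/5) / (2 - (-5)) = -103/70
q[0,2,4] = (1/2 - (-15/2)) / (4 - 0) = 2
q[2,4,6] = (7 - 1/2) / (6 - 2) = 13/8
q[-5,0,2,4] = (2 - (-103/70)) / (4 - (-5)) = 27/70
q[0,2,4,6] = (13/8 - 2) / (6 - 0) = -1/16
q[-5,0,2,4,6] = (-1/16 - 27/70) / (6 - (-5)) = -251/6160
q(-6) = -8 + (14/5)·(-1) + (-103/70)·(-1)·(-6) + (27/70)·(-1)·(-6)·(-8) + (-251/6160)·(-1)·(-6)·(-8)·(-10) = -4443/77

-4443/77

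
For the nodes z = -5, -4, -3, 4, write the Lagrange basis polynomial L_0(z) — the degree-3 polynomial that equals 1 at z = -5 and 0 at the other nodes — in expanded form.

L_0(z) = (z + 4)(z + 3)(z - 4) / [(-1)·(-2)·(-9)]
       = (z^3 + 3z^2 - 16z - 48) / (-18)

L_0(z) = -(1/18)z^3 - (1/6)z^2 + (8/9)z + 8/3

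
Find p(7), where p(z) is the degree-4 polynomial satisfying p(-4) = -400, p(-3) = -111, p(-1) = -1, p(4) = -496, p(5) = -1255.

-4921

Using Newton's divided-difference form:
p[-4,-3] = (-111 - (-400)) / (-3 - (-4)) = 289
p[-3,-1] = (-1 - (-111)) / (-1 - (-3)) = 55
p[-1,4] = (-496 - (-1)) / (4 - (-1)) = -99
p[4,5] = (-1255 - (-496)) / (5 - 4) = -759
p[-4,-3,-1] = (55 - 289) / (-1 - (-4)) = -78
p[-3,-1,4] = (-99 - 55) / (4 - (-3)) = -22
p[-1,4,5] = (-759 - (-99)) / (5 - (-1)) = -110
p[-4,-3,-1,4] = (-22 - (-78)) / (4 - (-4)) = 7
p[-3,-1,4,5] = (-110 - (-22)) / (5 - (-3)) = -11
p[-4,-3,-1,4,5] = (-11 - 7) / (5 - (-4)) = -2
p(7) = -400 + 289·(11) + (-78)·(11)·(10) + 7·(11)·(10)·(8) + (-2)·(11)·(10)·(8)·(3) = -4921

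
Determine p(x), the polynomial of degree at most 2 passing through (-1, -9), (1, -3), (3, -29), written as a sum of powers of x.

Build the Lagrange basis polynomials:
L_0(x) = (x - 1)(x - 3) / [8] = (1/8)x^2 - (1/2)x + 3/8
L_1(x) = (x + 1)(x - 3) / [-4] = -(1/4)x^2 + (1/2)x + 3/4
L_2(x) = (x + 1)(x - 1) / [8] = (1/8)x^2 - 1/8
p(x) = (-9)·L_0 + (-3)·L_1 + (-29)·L_2
  (-9)·L_0(x) = -(9/8)x^2 + (9/2)x - 27/8
  (-3)·L_1(x) = (3/4)x^2 - (3/2)x - 9/4
  (-29)·L_2(x) = -(29/8)x^2 + 29/8
Adding term by term: -4x^2 + 3x - 2

p(x) = -4x^2 + 3x - 2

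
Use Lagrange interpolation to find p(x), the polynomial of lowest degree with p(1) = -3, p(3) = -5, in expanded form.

p(x) = -x - 2

L_0(x) = (x - 3) / [-2] = -(1/2)x + 3/2
L_1(x) = (x - 1) / [2] = (1/2)x - 1/2
p(x) = (-3)·L_0 + (-5)·L_1
  (-3)·L_0(x) = (3/2)x - 9/2
  (-5)·L_1(x) = -(5/2)x + 5/2
Adding term by term: -x - 2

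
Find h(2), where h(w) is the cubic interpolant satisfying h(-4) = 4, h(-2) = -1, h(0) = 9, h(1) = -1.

-32

Using Newton's divided-difference form:
h[-4,-2] = (-1 - 4) / (-2 - (-4)) = -5/2
h[-2,0] = (9 - (-1)) / (0 - (-2)) = 5
h[0,1] = (-1 - 9) / (1 - 0) = -10
h[-4,-2,0] = (5 - (-5/2)) / (0 - (-4)) = 15/8
h[-2,0,1] = (-10 - 5) / (1 - (-2)) = -5
h[-4,-2,0,1] = (-5 - 15/8) / (1 - (-4)) = -11/8
h(2) = 4 + (-5/2)·(6) + (15/8)·(6)·(4) + (-11/8)·(6)·(4)·(2) = -32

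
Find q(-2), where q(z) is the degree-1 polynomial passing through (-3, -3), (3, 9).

-1

Evaluate each Lagrange basis at z = -2:
L_0(-2) = (-5)/[(-6)] = 5/6
L_1(-2) = (1)/[(6)] = 1/6
Sum: (-3)·(5/6) + 9·(1/6) = -1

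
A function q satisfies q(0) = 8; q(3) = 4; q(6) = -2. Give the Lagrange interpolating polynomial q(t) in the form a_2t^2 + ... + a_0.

Build the Lagrange basis polynomials:
L_0(t) = (t - 3)(t - 6) / [18] = (1/18)t^2 - (1/2)t + 1
L_1(t) = t(t - 6) / [-9] = -(1/9)t^2 + (2/3)t
L_2(t) = t(t - 3) / [18] = (1/18)t^2 - (1/6)t
q(t) = 8·L_0 + 4·L_1 + (-2)·L_2
  8·L_0(t) = (4/9)t^2 - 4t + 8
  4·L_1(t) = -(4/9)t^2 + (8/3)t
  (-2)·L_2(t) = -(1/9)t^2 + (1/3)t
Adding term by term: -(1/9)t^2 - t + 8

q(t) = -(1/9)t^2 - t + 8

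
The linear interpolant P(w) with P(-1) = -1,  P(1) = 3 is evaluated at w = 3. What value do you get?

Evaluate each Lagrange basis at w = 3:
L_0(3) = (2)/[(-2)] = -1
L_1(3) = (4)/[(2)] = 2
Sum: (-1)·(-1) + 3·(2) = 7

7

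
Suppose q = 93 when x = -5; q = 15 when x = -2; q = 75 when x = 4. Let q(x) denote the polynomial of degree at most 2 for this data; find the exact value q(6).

159

Evaluate each Lagrange basis at x = 6:
L_0(6) = (8)·(2)/[(-3)·(-9)] = 16/27
L_1(6) = (11)·(2)/[(3)·(-6)] = -11/9
L_2(6) = (11)·(8)/[(9)·(6)] = 44/27
Sum: 93·(16/27) + 15·(-11/9) + 75·(44/27) = 159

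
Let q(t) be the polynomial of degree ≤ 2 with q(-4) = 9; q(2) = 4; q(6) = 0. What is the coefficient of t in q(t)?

Build the Lagrange basis polynomials:
L_0(t) = (t - 2)(t - 6) / [60] = (1/60)t^2 - (2/15)t + 1/5
L_1(t) = (t + 4)(t - 6) / [-24] = -(1/24)t^2 + (1/12)t + 1
L_2(t) = (t + 4)(t - 2) / [40] = (1/40)t^2 + (1/20)t - 1/5
q(t) = 9·L_0 + 4·L_1 + 0·L_2
Only the coefficient of t is needed; take it from each L_i and combine:
9·(-2/15) + 4·(1/12) + 0·(1/20) = -13/15

-13/15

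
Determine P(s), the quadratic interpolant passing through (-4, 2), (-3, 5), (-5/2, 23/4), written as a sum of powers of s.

P(s) = -s^2 - 4s + 2

Build the Lagrange basis polynomials:
L_0(s) = (s + 3)(s + 5/2) / [3/2] = (2/3)s^2 + (11/3)s + 5
L_1(s) = (s + 4)(s + 5/2) / [-1/2] = -2s^2 - 13s - 20
L_2(s) = (s + 4)(s + 3) / [3/4] = (4/3)s^2 + (28/3)s + 16
P(s) = 2·L_0 + 5·L_1 + (23/4)·L_2
  2·L_0(s) = (4/3)s^2 + (22/3)s + 10
  5·L_1(s) = -10s^2 - 65s - 100
  (23/4)·L_2(s) = (23/3)s^2 + (161/3)s + 92
Adding term by term: -s^2 - 4s + 2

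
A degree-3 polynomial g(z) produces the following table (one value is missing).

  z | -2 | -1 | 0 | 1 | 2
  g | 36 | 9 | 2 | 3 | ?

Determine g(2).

0

The 4 known values determine g uniquely (degree ≤ 3).
Evaluate each Lagrange basis at z = 2:
L_0(2) = (3)·(2)·(1)/[(-1)·(-2)·(-3)] = -1
L_1(2) = (4)·(2)·(1)/[(1)·(-1)·(-2)] = 4
L_2(2) = (4)·(3)·(1)/[(2)·(1)·(-1)] = -6
L_3(2) = (4)·(3)·(2)/[(3)·(2)·(1)] = 4
Sum: 36·(-1) + 9·(4) + 2·(-6) + 3·(4) = 0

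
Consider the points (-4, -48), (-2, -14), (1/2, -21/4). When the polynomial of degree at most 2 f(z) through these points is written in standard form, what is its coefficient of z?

-1

Build the Lagrange basis polynomials:
L_0(z) = (z + 2)(z - 1/2) / [9] = (1/9)z^2 + (1/6)z - 1/9
L_1(z) = (z + 4)(z - 1/2) / [-5] = -(1/5)z^2 - (7/10)z + 2/5
L_2(z) = (z + 4)(z + 2) / [45/4] = (4/45)z^2 + (8/15)z + 32/45
f(z) = (-48)·L_0 + (-14)·L_1 + (-21/4)·L_2
Only the coefficient of z is needed; take it from each L_i and combine:
(-48)·(1/6) + (-14)·(-7/10) + (-21/4)·(8/15) = -1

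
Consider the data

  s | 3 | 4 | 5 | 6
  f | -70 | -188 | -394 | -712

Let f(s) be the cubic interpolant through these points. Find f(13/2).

-1841/2

Evaluate each Lagrange basis at s = 13/2:
L_0(13/2) = (5/2)·(3/2)·(1/2)/[(-1)·(-2)·(-3)] = -5/16
L_1(13/2) = (7/2)·(3/2)·(1/2)/[(1)·(-1)·(-2)] = 21/16
L_2(13/2) = (7/2)·(5/2)·(1/2)/[(2)·(1)·(-1)] = -35/16
L_3(13/2) = (7/2)·(5/2)·(3/2)/[(3)·(2)·(1)] = 35/16
Sum: (-70)·(-5/16) + (-188)·(21/16) + (-394)·(-35/16) + (-712)·(35/16) = -1841/2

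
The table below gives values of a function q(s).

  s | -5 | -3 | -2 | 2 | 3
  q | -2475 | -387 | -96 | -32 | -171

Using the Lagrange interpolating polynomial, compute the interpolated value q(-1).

-11

L_0(-1) = (2)·(1)·(-3)·(-4)/[(-2)·(-3)·(-7)·(-8)] = 1/14
L_1(-1) = (4)·(1)·(-3)·(-4)/[(2)·(-1)·(-5)·(-6)] = -4/5
L_2(-1) = (4)·(2)·(-3)·(-4)/[(3)·(1)·(-4)·(-5)] = 8/5
L_3(-1) = (4)·(2)·(1)·(-4)/[(7)·(5)·(4)·(-1)] = 8/35
L_4(-1) = (4)·(2)·(1)·(-3)/[(8)·(6)·(5)·(1)] = -1/10
Sum: (-2475)·(1/14) + (-387)·(-4/5) + (-96)·(8/5) + (-32)·(8/35) + (-171)·(-1/10) = -11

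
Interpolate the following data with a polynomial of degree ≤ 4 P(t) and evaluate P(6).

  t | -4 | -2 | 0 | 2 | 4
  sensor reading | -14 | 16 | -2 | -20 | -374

-1784

Evaluate each Lagrange basis at t = 6:
L_0(6) = (8)·(6)·(4)·(2)/[(-2)·(-4)·(-6)·(-8)] = 1
L_1(6) = (10)·(6)·(4)·(2)/[(2)·(-2)·(-4)·(-6)] = -5
L_2(6) = (10)·(8)·(4)·(2)/[(4)·(2)·(-2)·(-4)] = 10
L_3(6) = (10)·(8)·(6)·(2)/[(6)·(4)·(2)·(-2)] = -10
L_4(6) = (10)·(8)·(6)·(4)/[(8)·(6)·(4)·(2)] = 5
Sum: (-14)·(1) + 16·(-5) + (-2)·(10) + (-20)·(-10) + (-374)·(5) = -1784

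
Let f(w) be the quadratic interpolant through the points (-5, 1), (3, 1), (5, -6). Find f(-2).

Evaluate each Lagrange basis at w = -2:
L_0(-2) = (-5)·(-7)/[(-8)·(-10)] = 7/16
L_1(-2) = (3)·(-7)/[(8)·(-2)] = 21/16
L_2(-2) = (3)·(-5)/[(10)·(2)] = -3/4
Sum: 1·(7/16) + 1·(21/16) + (-6)·(-3/4) = 25/4

25/4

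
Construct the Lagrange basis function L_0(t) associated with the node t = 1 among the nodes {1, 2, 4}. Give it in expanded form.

L_0(t) = (1/3)t^2 - 2t + 8/3

L_0(t) = (t - 2)(t - 4) / [(-1)·(-3)]
       = (t^2 - 6t + 8) / (3)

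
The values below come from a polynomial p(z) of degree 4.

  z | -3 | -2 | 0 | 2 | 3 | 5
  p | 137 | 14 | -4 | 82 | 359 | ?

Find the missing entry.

The 5 known values determine p uniquely (degree ≤ 4).
Evaluate each Lagrange basis at z = 5:
L_0(5) = (7)·(5)·(3)·(2)/[(-1)·(-3)·(-5)·(-6)] = 7/3
L_1(5) = (8)·(5)·(3)·(2)/[(1)·(-2)·(-4)·(-5)] = -6
L_2(5) = (8)·(7)·(3)·(2)/[(3)·(2)·(-2)·(-3)] = 28/3
L_3(5) = (8)·(7)·(5)·(2)/[(5)·(4)·(2)·(-1)] = -14
L_4(5) = (8)·(7)·(5)·(3)/[(6)·(5)·(3)·(1)] = 28/3
Sum: 137·(7/3) + 14·(-6) + (-4)·(28/3) + 82·(-14) + 359·(28/3) = 2401

2401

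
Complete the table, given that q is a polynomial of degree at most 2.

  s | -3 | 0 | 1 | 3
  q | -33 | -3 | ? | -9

-1

The 3 known values determine q uniquely (degree ≤ 2).
Evaluate each Lagrange basis at s = 1:
L_0(1) = (1)·(-2)/[(-3)·(-6)] = -1/9
L_1(1) = (4)·(-2)/[(3)·(-3)] = 8/9
L_2(1) = (4)·(1)/[(6)·(3)] = 2/9
Sum: (-33)·(-1/9) + (-3)·(8/9) + (-9)·(2/9) = -1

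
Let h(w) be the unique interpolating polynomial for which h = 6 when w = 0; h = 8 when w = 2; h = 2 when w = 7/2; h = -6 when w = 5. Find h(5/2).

815/126

Evaluate each Lagrange basis at w = 5/2:
L_0(5/2) = (1/2)·(-1)·(-5/2)/[(-2)·(-7/2)·(-5)] = -1/28
L_1(5/2) = (5/2)·(-1)·(-5/2)/[(2)·(-3/2)·(-3)] = 25/36
L_2(5/2) = (5/2)·(1/2)·(-5/2)/[(7/2)·(3/2)·(-3/2)] = 25/63
L_3(5/2) = (5/2)·(1/2)·(-1)/[(5)·(3)·(3/2)] = -1/18
Sum: 6·(-1/28) + 8·(25/36) + 2·(25/63) + (-6)·(-1/18) = 815/126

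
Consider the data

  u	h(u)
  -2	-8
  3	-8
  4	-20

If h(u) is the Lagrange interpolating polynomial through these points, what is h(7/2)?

Evaluate each Lagrange basis at u = 7/2:
L_0(7/2) = (1/2)·(-1/2)/[(-5)·(-6)] = -1/120
L_1(7/2) = (11/2)·(-1/2)/[(5)·(-1)] = 11/20
L_2(7/2) = (11/2)·(1/2)/[(6)·(1)] = 11/24
Sum: (-8)·(-1/120) + (-8)·(11/20) + (-20)·(11/24) = -27/2

-27/2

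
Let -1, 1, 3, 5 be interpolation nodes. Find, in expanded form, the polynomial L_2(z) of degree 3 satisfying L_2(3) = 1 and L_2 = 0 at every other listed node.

L_2(z) = (z + 1)(z - 1)(z - 5) / [(4)·(2)·(-2)]
       = (z^3 - 5z^2 - z + 5) / (-16)

L_2(z) = -(1/16)z^3 + (5/16)z^2 + (1/16)z - 5/16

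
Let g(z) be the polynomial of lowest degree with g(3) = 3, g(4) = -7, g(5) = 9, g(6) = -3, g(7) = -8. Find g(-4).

24027

Using Newton's divided-difference form:
g[3,4] = (-7 - 3) / (4 - 3) = -10
g[4,5] = (9 - (-7)) / (5 - 4) = 16
g[5,6] = (-3 - 9) / (6 - 5) = -12
g[6,7] = (-8 - (-3)) / (7 - 6) = -5
g[3,4,5] = (16 - (-10)) / (5 - 3) = 13
g[4,5,6] = (-12 - 16) / (6 - 4) = -14
g[5,6,7] = (-5 - (-12)) / (7 - 5) = 7/2
g[3,4,5,6] = (-14 - 13) / (6 - 3) = -9
g[4,5,6,7] = (7/2 - (-14)) / (7 - 4) = 35/6
g[3,4,5,6,7] = (35/6 - (-9)) / (7 - 3) = 89/24
g(-4) = 3 + (-10)·(-7) + 13·(-7)·(-8) + (-9)·(-7)·(-8)·(-9) + (89/24)·(-7)·(-8)·(-9)·(-10) = 24027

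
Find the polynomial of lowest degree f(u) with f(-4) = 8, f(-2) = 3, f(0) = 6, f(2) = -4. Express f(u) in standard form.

Build the Lagrange basis polynomials:
L_0(u) = (u + 2)u(u - 2) / [-48] = -(1/48)u^3 + (1/12)u
L_1(u) = (u + 4)u(u - 2) / [16] = (1/16)u^3 + (1/8)u^2 - (1/2)u
L_2(u) = (u + 4)(u + 2)(u - 2) / [-16] = -(1/16)u^3 - (1/4)u^2 + (1/4)u + 1
L_3(u) = (u + 4)(u + 2)u / [48] = (1/48)u^3 + (1/8)u^2 + (1/6)u
f(u) = 8·L_0 + 3·L_1 + 6·L_2 + (-4)·L_3
  8·L_0(u) = -(1/6)u^3 + (2/3)u
  3·L_1(u) = (3/16)u^3 + (3/8)u^2 - (3/2)u
  6·L_2(u) = -(3/8)u^3 - (3/2)u^2 + (3/2)u + 6
  (-4)·L_3(u) = -(1/12)u^3 - (1/2)u^2 - (2/3)u
Adding term by term: -(7/16)u^3 - (13/8)u^2 + 6

f(u) = -(7/16)u^3 - (13/8)u^2 + 6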